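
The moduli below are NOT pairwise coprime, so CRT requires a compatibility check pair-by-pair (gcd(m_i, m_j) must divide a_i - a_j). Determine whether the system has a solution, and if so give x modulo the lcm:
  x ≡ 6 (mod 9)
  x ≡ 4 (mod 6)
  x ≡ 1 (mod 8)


Moduli 9, 6, 8 are not pairwise coprime, so CRT works modulo lcm(m_i) when all pairwise compatibility conditions hold.
Pairwise compatibility: gcd(m_i, m_j) must divide a_i - a_j for every pair.
Merge one congruence at a time:
  Start: x ≡ 6 (mod 9).
  Combine with x ≡ 4 (mod 6): gcd(9, 6) = 3, and 4 - 6 = -2 is NOT divisible by 3.
    ⇒ system is inconsistent (no integer solution).

No solution (the system is inconsistent).


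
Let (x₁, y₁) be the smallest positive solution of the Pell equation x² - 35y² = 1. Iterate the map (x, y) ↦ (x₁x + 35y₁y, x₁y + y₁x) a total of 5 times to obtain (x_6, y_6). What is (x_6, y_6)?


Step 1: Find the fundamental solution (x₁, y₁) of x² - 35y² = 1.
  Expand √35 as a continued fraction. a₀ = ⌊√35⌋ = 5; iterate m_{k+1} = d_k·a_k − m_k, d_{k+1} = (35 − m_{k+1}²)/d_k, a_{k+1} = ⌊(a₀ + m_{k+1})/d_{k+1}⌋ (starting m₀ = 0, d₀ = 1), with convergents p_k = a_k·p_{k-1} + p_{k-2}, q_k = a_k·q_{k-1} + q_{k-2} (p₋₁ = 1, q₋₁ = 0):
  k = 0: a₀ = 5; p₀/q₀ = 5/1; p₀² − 35·q₀² = 25 − 35 = -10.
  k = 1: m = 5, d = 10, a = ⌊(5 + 5)/10⌋ = 1; p/q = (1·5 + 1)/(1·1 + 0) = 6/1; p² − 35·q² = 36 − 35 = 1.
  The first convergent with p² − 35·q² = 1 gives the fundamental solution (x₁, y₁) = (6, 1).
Step 2: Apply the recurrence (x_{n+1}, y_{n+1}) = (x₁x_n + 35y₁y_n, x₁y_n + y₁x_n) repeatedly.
  From (x_1, y_1) = (6, 1): x_2 = 6·6 + 35·1·1 = 71; y_2 = 6·1 + 1·6 = 12.
  From (x_2, y_2) = (71, 12): x_3 = 6·71 + 35·1·12 = 846; y_3 = 6·12 + 1·71 = 143.
  From (x_3, y_3) = (846, 143): x_4 = 6·846 + 35·1·143 = 10081; y_4 = 6·143 + 1·846 = 1704.
  From (x_4, y_4) = (10081, 1704): x_5 = 6·10081 + 35·1·1704 = 120126; y_5 = 6·1704 + 1·10081 = 20305.
  From (x_5, y_5) = (120126, 20305): x_6 = 6·120126 + 35·1·20305 = 1431431; y_6 = 6·20305 + 1·120126 = 241956.
Step 3: Verify x_6² - 35·y_6² = 2048994707761 - 2048994707760 = 1 (should be 1). ✓

(x_1, y_1) = (6, 1); (x_6, y_6) = (1431431, 241956).


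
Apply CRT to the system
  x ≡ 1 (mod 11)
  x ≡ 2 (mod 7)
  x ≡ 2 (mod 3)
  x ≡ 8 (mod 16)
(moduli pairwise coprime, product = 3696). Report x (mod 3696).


Product of moduli M = 11 · 7 · 3 · 16 = 3696.
Merge one congruence at a time:
  Start: x ≡ 1 (mod 11).
  Combine with x ≡ 2 (mod 7); new modulus lcm = 77.
    Write x = 1 + 11·t and substitute into x ≡ 2 (mod 7): 11·t ≡ 2 − 1 = 1 (mod 7).
    Reduce coefficients mod 7: 4·t ≡ 1 (mod 7).
    The inverse of 4 mod 7 is 2 (since 4·2 = 8 = 1·7 + 1), so t ≡ 2·1 = 2 ≡ 2 (mod 7).
    Then x = 1 + 11·2 = 23, valid modulo lcm(11, 7) = 77: x ≡ 23 (mod 77).
  Combine with x ≡ 2 (mod 3); new modulus lcm = 231.
    Write x = 23 + 77·t and substitute into x ≡ 2 (mod 3): 77·t ≡ 2 − 23 = -21 (mod 3).
    Reduce coefficients mod 3: 2·t ≡ 0 (mod 3).
    The inverse of 2 mod 3 is 2 (since 2·2 = 4 = 1·3 + 1), so t ≡ 2·0 = 0 ≡ 0 (mod 3).
    Then x = 23 + 77·0 = 23, valid modulo lcm(77, 3) = 231: x ≡ 23 (mod 231).
  Combine with x ≡ 8 (mod 16); new modulus lcm = 3696.
    Write x = 23 + 231·t and substitute into x ≡ 8 (mod 16): 231·t ≡ 8 − 23 = -15 (mod 16).
    Reduce coefficients mod 16: 7·t ≡ 1 (mod 16).
    The inverse of 7 mod 16 is 7 (since 7·7 = 49 = 3·16 + 1), so t ≡ 7·1 = 7 ≡ 7 (mod 16).
    Then x = 23 + 231·7 = 1640, valid modulo lcm(231, 16) = 3696: x ≡ 1640 (mod 3696).
Verify against each original: 1640 mod 11 = 1, 1640 mod 7 = 2, 1640 mod 3 = 2, 1640 mod 16 = 8.

x ≡ 1640 (mod 3696).


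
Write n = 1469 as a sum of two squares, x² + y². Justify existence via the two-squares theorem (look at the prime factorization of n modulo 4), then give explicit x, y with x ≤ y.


Step 1: Factor n = 1469 = 13 · 113.
Step 2: Check the mod-4 condition on each prime factor: 13 ≡ 1 (mod 4), exponent 1; 113 ≡ 1 (mod 4), exponent 1.
All primes ≡ 3 (mod 4) appear to even exponent (or don't appear), so by the two-squares theorem n IS expressible as a sum of two squares.
Step 3: Build a representation. Here n = 13 · 113 is a product of primes ≡ 1 (mod 4). Each prime p ≡ 1 (mod 4) is itself a sum of two squares; find a² by testing p − a² for a perfect square:
  13: 13 − 1² = 12, 13 − 2² = 9 = 3² ⇒ 13 = 2² + 3².
  113: 113 − 1² = 112, 113 − 2² = 109, 113 − 3² = 104, 113 − 4² = 97, 113 − 5² = 88, 113 − 6² = 77, 113 − 7² = 64 = 8² ⇒ 113 = 7² + 8².
  Combine using the Brahmagupta–Fibonacci identity (a² + b²)(c² + d²) = (ac − bd)² + (ad + bc)² = (ac + bd)² + (ad − bc)²:
  13 · 113 = 1469: from (2² + 3²)(7² + 8²), take (2·7 − 3·8, 2·8 + 3·7) = (14 − 24, 16 + 21) = (-10, 37); dropping signs (only squares matter) gives (10, 37); check 10² + 37² = 100 + 1369 = 1469 ✓.
Step 4: Order so x ≤ y and verify: 10² + 37² = 100 + 1369 = 1469 = n. ✓

n = 1469 = 10² + 37² (one valid representation with x ≤ y).


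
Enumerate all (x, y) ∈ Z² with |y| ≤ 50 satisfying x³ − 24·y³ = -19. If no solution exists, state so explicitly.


The equation is x³ - 24y³ = -19. For fixed y, x³ = 24·y³ − 19, so a solution requires the RHS to be a perfect cube.
Strategy: iterate y from -50 to 50, compute RHS = 24·y³ − 19, and check whether it is a (positive or negative) perfect cube.
Check small values of y:
  y = 0: RHS = -19 is not a perfect cube.
  y = 1: RHS = 5 is not a perfect cube.
  y = -1: RHS = -43 is not a perfect cube.
  y = 2: RHS = 173 is not a perfect cube.
  y = -2: RHS = -211 is not a perfect cube.
  y = 3: RHS = 629 is not a perfect cube.
  y = -3: RHS = -667 is not a perfect cube.
Continuing the search up to |y| = 50 finds no solutions either.
No (x, y) in the scanned range satisfies the equation.

No integer solutions with |y| ≤ 50.


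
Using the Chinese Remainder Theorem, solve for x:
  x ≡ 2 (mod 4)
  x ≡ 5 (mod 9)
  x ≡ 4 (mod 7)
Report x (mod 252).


Moduli 4, 9, 7 are pairwise coprime; by CRT there is a unique solution modulo M = 4 · 9 · 7 = 252.
Solve pairwise, accumulating the modulus:
  Start with x ≡ 2 (mod 4).
  Combine with x ≡ 5 (mod 9): since gcd(4, 9) = 1, we get a unique residue mod 36.
    Write x = 2 + 4·t and substitute into x ≡ 5 (mod 9): 4·t ≡ 5 − 2 = 3 (mod 9).
    The inverse of 4 mod 9 is 7 (since 4·7 = 28 = 3·9 + 1), so t ≡ 7·3 = 21 ≡ 3 (mod 9).
    Then x = 2 + 4·3 = 14, valid modulo lcm(4, 9) = 36: x ≡ 14 (mod 36).
  Combine with x ≡ 4 (mod 7): since gcd(36, 7) = 1, we get a unique residue mod 252.
    Write x = 14 + 36·t and substitute into x ≡ 4 (mod 7): 36·t ≡ 4 − 14 = -10 (mod 7).
    Reduce coefficients mod 7: 1·t ≡ 4 (mod 7).
    So t ≡ 4 (mod 7).
    Then x = 14 + 36·4 = 158, valid modulo lcm(36, 7) = 252: x ≡ 158 (mod 252).
Verify: 158 mod 4 = 2 ✓, 158 mod 9 = 5 ✓, 158 mod 7 = 4 ✓.

x ≡ 158 (mod 252).


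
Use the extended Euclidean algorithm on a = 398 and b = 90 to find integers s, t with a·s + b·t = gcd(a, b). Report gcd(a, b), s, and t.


Euclidean algorithm on (398, 90) — divide until remainder is 0:
  398 = 4 · 90 + 38
  90 = 2 · 38 + 14
  38 = 2 · 14 + 10
  14 = 1 · 10 + 4
  10 = 2 · 4 + 2
  4 = 2 · 2 + 0
gcd(398, 90) = 2.
Track Bezout coefficients alongside the remainders: start with r₀ = 398 = a·1 + b·0 (s = 1, t = 0) and r₁ = 90 = a·0 + b·1 (s = 0, t = 1); each new remainder r_{k+1} = r_{k-1} − q_k·r_k inherits s_{k+1} = s_{k-1} − q_k·s_k, t_{k+1} = t_{k-1} − q_k·t_k, so r_k = a·s_k + b·t_k at every step:
  q = 4: r = 38, s = 1 − 4·0 = 1, t = 0 − 4·1 = -4  (check: 398·1 + 90·(-4) = 38)
  q = 2: r = 14, s = 0 − 2·1 = -2, t = 1 − 2·(-4) = 9  (check: 398·(-2) + 90·9 = 14)
  q = 2: r = 10, s = 1 − 2·(-2) = 5, t = -4 − 2·9 = -22  (check: 398·5 + 90·(-22) = 10)
  q = 1: r = 4, s = -2 − 1·5 = -7, t = 9 − 1·(-22) = 31  (check: 398·(-7) + 90·31 = 4)
  q = 2: r = 2, s = 5 − 2·(-7) = 19, t = -22 − 2·31 = -84  (check: 398·19 + 90·(-84) = 2)
The row with r = 2 (the gcd) gives the Bezout coefficients s = 19, t = -84.
Result: 398 · (19) + 90 · (-84) = 2.

gcd(398, 90) = 2; s = 19, t = -84 (check: 398·19 + 90·(-84) = 2).


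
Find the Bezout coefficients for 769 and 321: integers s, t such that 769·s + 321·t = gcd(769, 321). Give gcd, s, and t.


Euclidean algorithm on (769, 321) — divide until remainder is 0:
  769 = 2 · 321 + 127
  321 = 2 · 127 + 67
  127 = 1 · 67 + 60
  67 = 1 · 60 + 7
  60 = 8 · 7 + 4
  7 = 1 · 4 + 3
  4 = 1 · 3 + 1
  3 = 3 · 1 + 0
gcd(769, 321) = 1.
Track Bezout coefficients alongside the remainders: start with r₀ = 769 = a·1 + b·0 (s = 1, t = 0) and r₁ = 321 = a·0 + b·1 (s = 0, t = 1); each new remainder r_{k+1} = r_{k-1} − q_k·r_k inherits s_{k+1} = s_{k-1} − q_k·s_k, t_{k+1} = t_{k-1} − q_k·t_k, so r_k = a·s_k + b·t_k at every step:
  q = 2: r = 127, s = 1 − 2·0 = 1, t = 0 − 2·1 = -2  (check: 769·1 + 321·(-2) = 127)
  q = 2: r = 67, s = 0 − 2·1 = -2, t = 1 − 2·(-2) = 5  (check: 769·(-2) + 321·5 = 67)
  q = 1: r = 60, s = 1 − 1·(-2) = 3, t = -2 − 1·5 = -7  (check: 769·3 + 321·(-7) = 60)
  q = 1: r = 7, s = -2 − 1·3 = -5, t = 5 − 1·(-7) = 12  (check: 769·(-5) + 321·12 = 7)
  q = 8: r = 4, s = 3 − 8·(-5) = 43, t = -7 − 8·12 = -103  (check: 769·43 + 321·(-103) = 4)
  q = 1: r = 3, s = -5 − 1·43 = -48, t = 12 − 1·(-103) = 115  (check: 769·(-48) + 321·115 = 3)
  q = 1: r = 1, s = 43 − 1·(-48) = 91, t = -103 − 1·115 = -218  (check: 769·91 + 321·(-218) = 1)
The row with r = 1 (the gcd) gives the Bezout coefficients s = 91, t = -218.
Result: 769 · (91) + 321 · (-218) = 1.

gcd(769, 321) = 1; s = 91, t = -218 (check: 769·91 + 321·(-218) = 1).


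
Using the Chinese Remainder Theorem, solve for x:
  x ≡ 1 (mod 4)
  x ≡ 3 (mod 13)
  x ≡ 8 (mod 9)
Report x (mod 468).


Moduli 4, 13, 9 are pairwise coprime; by CRT there is a unique solution modulo M = 4 · 13 · 9 = 468.
Solve pairwise, accumulating the modulus:
  Start with x ≡ 1 (mod 4).
  Combine with x ≡ 3 (mod 13): since gcd(4, 13) = 1, we get a unique residue mod 52.
    Write x = 1 + 4·t and substitute into x ≡ 3 (mod 13): 4·t ≡ 3 − 1 = 2 (mod 13).
    The inverse of 4 mod 13 is 10 (since 4·10 = 40 = 3·13 + 1), so t ≡ 10·2 = 20 ≡ 7 (mod 13).
    Then x = 1 + 4·7 = 29, valid modulo lcm(4, 13) = 52: x ≡ 29 (mod 52).
  Combine with x ≡ 8 (mod 9): since gcd(52, 9) = 1, we get a unique residue mod 468.
    Write x = 29 + 52·t and substitute into x ≡ 8 (mod 9): 52·t ≡ 8 − 29 = -21 (mod 9).
    Reduce coefficients mod 9: 7·t ≡ 6 (mod 9).
    The inverse of 7 mod 9 is 4 (since 7·4 = 28 = 3·9 + 1), so t ≡ 4·6 = 24 ≡ 6 (mod 9).
    Then x = 29 + 52·6 = 341, valid modulo lcm(52, 9) = 468: x ≡ 341 (mod 468).
Verify: 341 mod 4 = 1 ✓, 341 mod 13 = 3 ✓, 341 mod 9 = 8 ✓.

x ≡ 341 (mod 468).


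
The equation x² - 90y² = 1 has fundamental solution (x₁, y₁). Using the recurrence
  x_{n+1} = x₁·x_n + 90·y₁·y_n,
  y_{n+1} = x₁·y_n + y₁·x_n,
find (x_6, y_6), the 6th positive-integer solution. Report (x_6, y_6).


Step 1: Find the fundamental solution (x₁, y₁) of x² - 90y² = 1.
  Expand √90 as a continued fraction. a₀ = ⌊√90⌋ = 9; iterate m_{k+1} = d_k·a_k − m_k, d_{k+1} = (90 − m_{k+1}²)/d_k, a_{k+1} = ⌊(a₀ + m_{k+1})/d_{k+1}⌋ (starting m₀ = 0, d₀ = 1), with convergents p_k = a_k·p_{k-1} + p_{k-2}, q_k = a_k·q_{k-1} + q_{k-2} (p₋₁ = 1, q₋₁ = 0):
  k = 0: a₀ = 9; p₀/q₀ = 9/1; p₀² − 90·q₀² = 81 − 90 = -9.
  k = 1: m = 9, d = 9, a = ⌊(9 + 9)/9⌋ = 2; p/q = (2·9 + 1)/(2·1 + 0) = 19/2; p² − 90·q² = 361 − 360 = 1.
  The first convergent with p² − 90·q² = 1 gives the fundamental solution (x₁, y₁) = (19, 2).
Step 2: Apply the recurrence (x_{n+1}, y_{n+1}) = (x₁x_n + 90y₁y_n, x₁y_n + y₁x_n) repeatedly.
  From (x_1, y_1) = (19, 2): x_2 = 19·19 + 90·2·2 = 721; y_2 = 19·2 + 2·19 = 76.
  From (x_2, y_2) = (721, 76): x_3 = 19·721 + 90·2·76 = 27379; y_3 = 19·76 + 2·721 = 2886.
  From (x_3, y_3) = (27379, 2886): x_4 = 19·27379 + 90·2·2886 = 1039681; y_4 = 19·2886 + 2·27379 = 109592.
  From (x_4, y_4) = (1039681, 109592): x_5 = 19·1039681 + 90·2·109592 = 39480499; y_5 = 19·109592 + 2·1039681 = 4161610.
  From (x_5, y_5) = (39480499, 4161610): x_6 = 19·39480499 + 90·2·4161610 = 1499219281; y_6 = 19·4161610 + 2·39480499 = 158031588.
Step 3: Verify x_6² - 90·y_6² = 2247658452522156961 - 2247658452522156960 = 1 (should be 1). ✓

(x_1, y_1) = (19, 2); (x_6, y_6) = (1499219281, 158031588).


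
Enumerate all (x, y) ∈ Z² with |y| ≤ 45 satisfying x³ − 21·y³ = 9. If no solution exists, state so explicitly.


The equation is x³ - 21y³ = 9. For fixed y, x³ = 21·y³ + 9, so a solution requires the RHS to be a perfect cube.
Strategy: iterate y from -45 to 45, compute RHS = 21·y³ + 9, and check whether it is a (positive or negative) perfect cube.
Check small values of y:
  y = 0: RHS = 9 is not a perfect cube.
  y = 1: RHS = 30 is not a perfect cube.
  y = -1: RHS = -12 is not a perfect cube.
  y = 2: RHS = 177 is not a perfect cube.
  y = -2: RHS = -159 is not a perfect cube.
  y = 3: RHS = 576 is not a perfect cube.
  y = -3: RHS = -558 is not a perfect cube.
Continuing the search up to |y| = 45 finds no solutions either.
No (x, y) in the scanned range satisfies the equation.

No integer solutions with |y| ≤ 45.


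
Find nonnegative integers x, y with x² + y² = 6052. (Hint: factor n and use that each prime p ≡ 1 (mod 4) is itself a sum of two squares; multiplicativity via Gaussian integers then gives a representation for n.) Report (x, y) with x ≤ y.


Step 1: Factor n = 6052 = 2^2 · 17 · 89.
Step 2: Check the mod-4 condition on each prime factor: 2 = 2 (special); 17 ≡ 1 (mod 4), exponent 1; 89 ≡ 1 (mod 4), exponent 1.
All primes ≡ 3 (mod 4) appear to even exponent (or don't appear), so by the two-squares theorem n IS expressible as a sum of two squares.
Step 3: Build a representation. Group n = k² · m with k = 2 and m = 17 · 89 = 1513 (a product of primes ≡ 1 (mod 4)); a representation of m scales to one of n via (k·x)² + (k·y)² = k²(x² + y²). Each prime p ≡ 1 (mod 4) is itself a sum of two squares; find a² by testing p − a² for a perfect square:
  17: 17 − 1² = 16 = 4² ⇒ 17 = 1² + 4².
  89: 89 − 1² = 88, 89 − 2² = 85, 89 − 3² = 80, 89 − 4² = 73, 89 − 5² = 64 = 8² ⇒ 89 = 5² + 8².
  Combine using the Brahmagupta–Fibonacci identity (a² + b²)(c² + d²) = (ac − bd)² + (ad + bc)² = (ac + bd)² + (ad − bc)²:
  17 · 89 = 1513: from (1² + 4²)(5² + 8²), take (1·5 − 4·8, 1·8 + 4·5) = (5 − 32, 8 + 20) = (-27, 28); dropping signs (only squares matter) gives (27, 28); check 27² + 28² = 729 + 784 = 1513 ✓.
  Scale by k = 2: (2·27, 2·28) = (54, 56).
Step 4: Order so x ≤ y and verify: 54² + 56² = 2916 + 3136 = 6052 = n. ✓

n = 6052 = 54² + 56² (one valid representation with x ≤ y).


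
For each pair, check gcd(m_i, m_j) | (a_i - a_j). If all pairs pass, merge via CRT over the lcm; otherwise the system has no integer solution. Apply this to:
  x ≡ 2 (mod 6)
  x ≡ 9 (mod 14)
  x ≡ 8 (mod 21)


Moduli 6, 14, 21 are not pairwise coprime, so CRT works modulo lcm(m_i) when all pairwise compatibility conditions hold.
Pairwise compatibility: gcd(m_i, m_j) must divide a_i - a_j for every pair.
Merge one congruence at a time:
  Start: x ≡ 2 (mod 6).
  Combine with x ≡ 9 (mod 14): gcd(6, 14) = 2, and 9 - 2 = 7 is NOT divisible by 2.
    ⇒ system is inconsistent (no integer solution).

No solution (the system is inconsistent).


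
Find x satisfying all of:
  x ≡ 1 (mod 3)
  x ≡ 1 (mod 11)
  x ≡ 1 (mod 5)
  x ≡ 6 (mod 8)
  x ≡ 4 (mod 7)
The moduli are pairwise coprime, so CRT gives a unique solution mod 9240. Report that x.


Product of moduli M = 3 · 11 · 5 · 8 · 7 = 9240.
Merge one congruence at a time:
  Start: x ≡ 1 (mod 3).
  Combine with x ≡ 1 (mod 11); new modulus lcm = 33.
    Write x = 1 + 3·t and substitute into x ≡ 1 (mod 11): 3·t ≡ 1 − 1 = 0 (mod 11).
    The inverse of 3 mod 11 is 4 (since 3·4 = 12 = 1·11 + 1), so t ≡ 4·0 = 0 ≡ 0 (mod 11).
    Then x = 1 + 3·0 = 1, valid modulo lcm(3, 11) = 33: x ≡ 1 (mod 33).
  Combine with x ≡ 1 (mod 5); new modulus lcm = 165.
    Write x = 1 + 33·t and substitute into x ≡ 1 (mod 5): 33·t ≡ 1 − 1 = 0 (mod 5).
    Reduce coefficients mod 5: 3·t ≡ 0 (mod 5).
    The inverse of 3 mod 5 is 2 (since 3·2 = 6 = 1·5 + 1), so t ≡ 2·0 = 0 ≡ 0 (mod 5).
    Then x = 1 + 33·0 = 1, valid modulo lcm(33, 5) = 165: x ≡ 1 (mod 165).
  Combine with x ≡ 6 (mod 8); new modulus lcm = 1320.
    Write x = 1 + 165·t and substitute into x ≡ 6 (mod 8): 165·t ≡ 6 − 1 = 5 (mod 8).
    Reduce coefficients mod 8: 5·t ≡ 5 (mod 8).
    The inverse of 5 mod 8 is 5 (since 5·5 = 25 = 3·8 + 1), so t ≡ 5·5 = 25 ≡ 1 (mod 8).
    Then x = 1 + 165·1 = 166, valid modulo lcm(165, 8) = 1320: x ≡ 166 (mod 1320).
  Combine with x ≡ 4 (mod 7); new modulus lcm = 9240.
    Write x = 166 + 1320·t and substitute into x ≡ 4 (mod 7): 1320·t ≡ 4 − 166 = -162 (mod 7).
    Reduce coefficients mod 7: 4·t ≡ 6 (mod 7).
    The inverse of 4 mod 7 is 2 (since 4·2 = 8 = 1·7 + 1), so t ≡ 2·6 = 12 ≡ 5 (mod 7).
    Then x = 166 + 1320·5 = 6766, valid modulo lcm(1320, 7) = 9240: x ≡ 6766 (mod 9240).
Verify against each original: 6766 mod 3 = 1, 6766 mod 11 = 1, 6766 mod 5 = 1, 6766 mod 8 = 6, 6766 mod 7 = 4.

x ≡ 6766 (mod 9240).


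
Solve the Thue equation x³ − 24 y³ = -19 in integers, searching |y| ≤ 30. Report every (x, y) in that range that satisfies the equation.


The equation is x³ - 24y³ = -19. For fixed y, x³ = 24·y³ − 19, so a solution requires the RHS to be a perfect cube.
Strategy: iterate y from -30 to 30, compute RHS = 24·y³ − 19, and check whether it is a (positive or negative) perfect cube.
Check small values of y:
  y = 0: RHS = -19 is not a perfect cube.
  y = 1: RHS = 5 is not a perfect cube.
  y = -1: RHS = -43 is not a perfect cube.
  y = 2: RHS = 173 is not a perfect cube.
  y = -2: RHS = -211 is not a perfect cube.
  y = 3: RHS = 629 is not a perfect cube.
  y = -3: RHS = -667 is not a perfect cube.
Continuing the search up to |y| = 30 finds no solutions either.
No (x, y) in the scanned range satisfies the equation.

No integer solutions with |y| ≤ 30.


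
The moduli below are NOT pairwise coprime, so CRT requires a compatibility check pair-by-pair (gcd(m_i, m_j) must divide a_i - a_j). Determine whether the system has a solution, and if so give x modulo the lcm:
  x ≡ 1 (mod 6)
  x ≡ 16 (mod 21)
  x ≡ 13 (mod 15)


Moduli 6, 21, 15 are not pairwise coprime, so CRT works modulo lcm(m_i) when all pairwise compatibility conditions hold.
Pairwise compatibility: gcd(m_i, m_j) must divide a_i - a_j for every pair.
Merge one congruence at a time:
  Start: x ≡ 1 (mod 6).
  Combine with x ≡ 16 (mod 21): gcd(6, 21) = 3; 16 - 1 = 15, which IS divisible by 3, so compatible.
    Write x = 1 + 6·t and substitute into x ≡ 16 (mod 21): 6·t ≡ 16 − 1 = 15 (mod 21).
    Divide the congruence (and modulus) by g = 3: 2·t ≡ 5 (mod 7).
    The inverse of 2 mod 7 is 4 (since 2·4 = 8 = 1·7 + 1), so t ≡ 4·5 = 20 ≡ 6 (mod 7).
    Then x = 1 + 6·6 = 37, valid modulo lcm(6, 21) = 42: x ≡ 37 (mod 42).
  Combine with x ≡ 13 (mod 15): gcd(42, 15) = 3; 13 - 37 = -24, which IS divisible by 3, so compatible.
    Write x = 37 + 42·t and substitute into x ≡ 13 (mod 15): 42·t ≡ 13 − 37 = -24 (mod 15).
    Divide the congruence (and modulus) by g = 3: 14·t ≡ -8 (mod 5).
    Reduce coefficients mod 5: 4·t ≡ 2 (mod 5).
    The inverse of 4 mod 5 is 4 (since 4·4 = 16 = 3·5 + 1), so t ≡ 4·2 = 8 ≡ 3 (mod 5).
    Then x = 37 + 42·3 = 163, valid modulo lcm(42, 15) = 210: x ≡ 163 (mod 210).
Verify: 163 mod 6 = 1, 163 mod 21 = 16, 163 mod 15 = 13.

x ≡ 163 (mod 210).


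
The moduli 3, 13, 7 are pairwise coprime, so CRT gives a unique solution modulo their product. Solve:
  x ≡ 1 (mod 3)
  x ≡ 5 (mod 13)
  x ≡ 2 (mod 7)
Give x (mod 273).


Moduli 3, 13, 7 are pairwise coprime; by CRT there is a unique solution modulo M = 3 · 13 · 7 = 273.
Solve pairwise, accumulating the modulus:
  Start with x ≡ 1 (mod 3).
  Combine with x ≡ 5 (mod 13): since gcd(3, 13) = 1, we get a unique residue mod 39.
    Write x = 1 + 3·t and substitute into x ≡ 5 (mod 13): 3·t ≡ 5 − 1 = 4 (mod 13).
    The inverse of 3 mod 13 is 9 (since 3·9 = 27 = 2·13 + 1), so t ≡ 9·4 = 36 ≡ 10 (mod 13).
    Then x = 1 + 3·10 = 31, valid modulo lcm(3, 13) = 39: x ≡ 31 (mod 39).
  Combine with x ≡ 2 (mod 7): since gcd(39, 7) = 1, we get a unique residue mod 273.
    Write x = 31 + 39·t and substitute into x ≡ 2 (mod 7): 39·t ≡ 2 − 31 = -29 (mod 7).
    Reduce coefficients mod 7: 4·t ≡ 6 (mod 7).
    The inverse of 4 mod 7 is 2 (since 4·2 = 8 = 1·7 + 1), so t ≡ 2·6 = 12 ≡ 5 (mod 7).
    Then x = 31 + 39·5 = 226, valid modulo lcm(39, 7) = 273: x ≡ 226 (mod 273).
Verify: 226 mod 3 = 1 ✓, 226 mod 13 = 5 ✓, 226 mod 7 = 2 ✓.

x ≡ 226 (mod 273).


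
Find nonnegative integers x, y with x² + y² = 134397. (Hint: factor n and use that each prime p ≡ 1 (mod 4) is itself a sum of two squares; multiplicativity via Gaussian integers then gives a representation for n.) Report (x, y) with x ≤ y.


Step 1: Factor n = 134397 = 3^2 · 109 · 137.
Step 2: Check the mod-4 condition on each prime factor: 3 ≡ 3 (mod 4), exponent 2 (must be even); 109 ≡ 1 (mod 4), exponent 1; 137 ≡ 1 (mod 4), exponent 1.
All primes ≡ 3 (mod 4) appear to even exponent (or don't appear), so by the two-squares theorem n IS expressible as a sum of two squares.
Step 3: Build a representation. Group n = k² · m with k = 3 and m = 109 · 137 = 14933 (a product of primes ≡ 1 (mod 4)); a representation of m scales to one of n via (k·x)² + (k·y)² = k²(x² + y²). Each prime p ≡ 1 (mod 4) is itself a sum of two squares; find a² by testing p − a² for a perfect square:
  109: 109 − 1² = 108, 109 − 2² = 105, 109 − 3² = 100 = 10² ⇒ 109 = 3² + 10².
  137: 137 − 1² = 136, 137 − 2² = 133, 137 − 3² = 128, 137 − 4² = 121 = 11² ⇒ 137 = 4² + 11².
  Combine using the Brahmagupta–Fibonacci identity (a² + b²)(c² + d²) = (ac − bd)² + (ad + bc)² = (ac + bd)² + (ad − bc)²:
  109 · 137 = 14933: from (3² + 10²)(4² + 11²), take (3·4 − 10·11, 3·11 + 10·4) = (12 − 110, 33 + 40) = (-98, 73); dropping signs (only squares matter) gives (98, 73); check 98² + 73² = 9604 + 5329 = 14933 ✓.
  Scale by k = 3: (3·98, 3·73) = (294, 219).
Step 4: Order so x ≤ y and verify: 219² + 294² = 47961 + 86436 = 134397 = n. ✓

n = 134397 = 219² + 294² (one valid representation with x ≤ y).


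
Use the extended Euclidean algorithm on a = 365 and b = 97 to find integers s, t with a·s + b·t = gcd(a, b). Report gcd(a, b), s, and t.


Euclidean algorithm on (365, 97) — divide until remainder is 0:
  365 = 3 · 97 + 74
  97 = 1 · 74 + 23
  74 = 3 · 23 + 5
  23 = 4 · 5 + 3
  5 = 1 · 3 + 2
  3 = 1 · 2 + 1
  2 = 2 · 1 + 0
gcd(365, 97) = 1.
Track Bezout coefficients alongside the remainders: start with r₀ = 365 = a·1 + b·0 (s = 1, t = 0) and r₁ = 97 = a·0 + b·1 (s = 0, t = 1); each new remainder r_{k+1} = r_{k-1} − q_k·r_k inherits s_{k+1} = s_{k-1} − q_k·s_k, t_{k+1} = t_{k-1} − q_k·t_k, so r_k = a·s_k + b·t_k at every step:
  q = 3: r = 74, s = 1 − 3·0 = 1, t = 0 − 3·1 = -3  (check: 365·1 + 97·(-3) = 74)
  q = 1: r = 23, s = 0 − 1·1 = -1, t = 1 − 1·(-3) = 4  (check: 365·(-1) + 97·4 = 23)
  q = 3: r = 5, s = 1 − 3·(-1) = 4, t = -3 − 3·4 = -15  (check: 365·4 + 97·(-15) = 5)
  q = 4: r = 3, s = -1 − 4·4 = -17, t = 4 − 4·(-15) = 64  (check: 365·(-17) + 97·64 = 3)
  q = 1: r = 2, s = 4 − 1·(-17) = 21, t = -15 − 1·64 = -79  (check: 365·21 + 97·(-79) = 2)
  q = 1: r = 1, s = -17 − 1·21 = -38, t = 64 − 1·(-79) = 143  (check: 365·(-38) + 97·143 = 1)
The row with r = 1 (the gcd) gives the Bezout coefficients s = -38, t = 143.
Result: 365 · (-38) + 97 · (143) = 1.

gcd(365, 97) = 1; s = -38, t = 143 (check: 365·(-38) + 97·143 = 1).


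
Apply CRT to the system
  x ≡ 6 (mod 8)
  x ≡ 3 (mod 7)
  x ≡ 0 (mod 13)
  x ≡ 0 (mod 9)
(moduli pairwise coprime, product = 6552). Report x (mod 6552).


Product of moduli M = 8 · 7 · 13 · 9 = 6552.
Merge one congruence at a time:
  Start: x ≡ 6 (mod 8).
  Combine with x ≡ 3 (mod 7); new modulus lcm = 56.
    Write x = 6 + 8·t and substitute into x ≡ 3 (mod 7): 8·t ≡ 3 − 6 = -3 (mod 7).
    Reduce coefficients mod 7: 1·t ≡ 4 (mod 7).
    So t ≡ 4 (mod 7).
    Then x = 6 + 8·4 = 38, valid modulo lcm(8, 7) = 56: x ≡ 38 (mod 56).
  Combine with x ≡ 0 (mod 13); new modulus lcm = 728.
    Write x = 38 + 56·t and substitute into x ≡ 0 (mod 13): 56·t ≡ 0 − 38 = -38 (mod 13).
    Reduce coefficients mod 13: 4·t ≡ 1 (mod 13).
    The inverse of 4 mod 13 is 10 (since 4·10 = 40 = 3·13 + 1), so t ≡ 10·1 = 10 ≡ 10 (mod 13).
    Then x = 38 + 56·10 = 598, valid modulo lcm(56, 13) = 728: x ≡ 598 (mod 728).
  Combine with x ≡ 0 (mod 9); new modulus lcm = 6552.
    Write x = 598 + 728·t and substitute into x ≡ 0 (mod 9): 728·t ≡ 0 − 598 = -598 (mod 9).
    Reduce coefficients mod 9: 8·t ≡ 5 (mod 9).
    The inverse of 8 mod 9 is 8 (since 8·8 = 64 = 7·9 + 1), so t ≡ 8·5 = 40 ≡ 4 (mod 9).
    Then x = 598 + 728·4 = 3510, valid modulo lcm(728, 9) = 6552: x ≡ 3510 (mod 6552).
Verify against each original: 3510 mod 8 = 6, 3510 mod 7 = 3, 3510 mod 13 = 0, 3510 mod 9 = 0.

x ≡ 3510 (mod 6552).


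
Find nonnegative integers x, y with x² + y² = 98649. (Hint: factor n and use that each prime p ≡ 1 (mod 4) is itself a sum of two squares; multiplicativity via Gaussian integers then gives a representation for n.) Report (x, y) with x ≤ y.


Step 1: Factor n = 98649 = 3^2 · 97 · 113.
Step 2: Check the mod-4 condition on each prime factor: 3 ≡ 3 (mod 4), exponent 2 (must be even); 97 ≡ 1 (mod 4), exponent 1; 113 ≡ 1 (mod 4), exponent 1.
All primes ≡ 3 (mod 4) appear to even exponent (or don't appear), so by the two-squares theorem n IS expressible as a sum of two squares.
Step 3: Build a representation. Group n = k² · m with k = 3 and m = 97 · 113 = 10961 (a product of primes ≡ 1 (mod 4)); a representation of m scales to one of n via (k·x)² + (k·y)² = k²(x² + y²). Each prime p ≡ 1 (mod 4) is itself a sum of two squares; find a² by testing p − a² for a perfect square:
  97: 97 − 1² = 96, 97 − 2² = 93, 97 − 3² = 88, 97 − 4² = 81 = 9² ⇒ 97 = 4² + 9².
  113: 113 − 1² = 112, 113 − 2² = 109, 113 − 3² = 104, 113 − 4² = 97, 113 − 5² = 88, 113 − 6² = 77, 113 − 7² = 64 = 8² ⇒ 113 = 7² + 8².
  Combine using the Brahmagupta–Fibonacci identity (a² + b²)(c² + d²) = (ac − bd)² + (ad + bc)² = (ac + bd)² + (ad − bc)²:
  97 · 113 = 10961: from (4² + 9²)(7² + 8²), take (4·7 − 9·8, 4·8 + 9·7) = (28 − 72, 32 + 63) = (-44, 95); dropping signs (only squares matter) gives (44, 95); check 44² + 95² = 1936 + 9025 = 10961 ✓.
  Scale by k = 3: (3·44, 3·95) = (132, 285).
Step 4: Order so x ≤ y and verify: 132² + 285² = 17424 + 81225 = 98649 = n. ✓

n = 98649 = 132² + 285² (one valid representation with x ≤ y).


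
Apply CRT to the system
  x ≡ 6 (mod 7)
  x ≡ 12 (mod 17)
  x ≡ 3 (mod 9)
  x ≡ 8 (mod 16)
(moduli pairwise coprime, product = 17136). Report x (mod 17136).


Product of moduli M = 7 · 17 · 9 · 16 = 17136.
Merge one congruence at a time:
  Start: x ≡ 6 (mod 7).
  Combine with x ≡ 12 (mod 17); new modulus lcm = 119.
    Write x = 6 + 7·t and substitute into x ≡ 12 (mod 17): 7·t ≡ 12 − 6 = 6 (mod 17).
    The inverse of 7 mod 17 is 5 (since 7·5 = 35 = 2·17 + 1), so t ≡ 5·6 = 30 ≡ 13 (mod 17).
    Then x = 6 + 7·13 = 97, valid modulo lcm(7, 17) = 119: x ≡ 97 (mod 119).
  Combine with x ≡ 3 (mod 9); new modulus lcm = 1071.
    Write x = 97 + 119·t and substitute into x ≡ 3 (mod 9): 119·t ≡ 3 − 97 = -94 (mod 9).
    Reduce coefficients mod 9: 2·t ≡ 5 (mod 9).
    The inverse of 2 mod 9 is 5 (since 2·5 = 10 = 1·9 + 1), so t ≡ 5·5 = 25 ≡ 7 (mod 9).
    Then x = 97 + 119·7 = 930, valid modulo lcm(119, 9) = 1071: x ≡ 930 (mod 1071).
  Combine with x ≡ 8 (mod 16); new modulus lcm = 17136.
    Write x = 930 + 1071·t and substitute into x ≡ 8 (mod 16): 1071·t ≡ 8 − 930 = -922 (mod 16).
    Reduce coefficients mod 16: 15·t ≡ 6 (mod 16).
    The inverse of 15 mod 16 is 15 (since 15·15 = 225 = 14·16 + 1), so t ≡ 15·6 = 90 ≡ 10 (mod 16).
    Then x = 930 + 1071·10 = 11640, valid modulo lcm(1071, 16) = 17136: x ≡ 11640 (mod 17136).
Verify against each original: 11640 mod 7 = 6, 11640 mod 17 = 12, 11640 mod 9 = 3, 11640 mod 16 = 8.

x ≡ 11640 (mod 17136).


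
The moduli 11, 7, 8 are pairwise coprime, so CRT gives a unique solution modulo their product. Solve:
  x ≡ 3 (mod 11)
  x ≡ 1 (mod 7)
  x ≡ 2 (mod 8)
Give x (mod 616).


Moduli 11, 7, 8 are pairwise coprime; by CRT there is a unique solution modulo M = 11 · 7 · 8 = 616.
Solve pairwise, accumulating the modulus:
  Start with x ≡ 3 (mod 11).
  Combine with x ≡ 1 (mod 7): since gcd(11, 7) = 1, we get a unique residue mod 77.
    Write x = 3 + 11·t and substitute into x ≡ 1 (mod 7): 11·t ≡ 1 − 3 = -2 (mod 7).
    Reduce coefficients mod 7: 4·t ≡ 5 (mod 7).
    The inverse of 4 mod 7 is 2 (since 4·2 = 8 = 1·7 + 1), so t ≡ 2·5 = 10 ≡ 3 (mod 7).
    Then x = 3 + 11·3 = 36, valid modulo lcm(11, 7) = 77: x ≡ 36 (mod 77).
  Combine with x ≡ 2 (mod 8): since gcd(77, 8) = 1, we get a unique residue mod 616.
    Write x = 36 + 77·t and substitute into x ≡ 2 (mod 8): 77·t ≡ 2 − 36 = -34 (mod 8).
    Reduce coefficients mod 8: 5·t ≡ 6 (mod 8).
    The inverse of 5 mod 8 is 5 (since 5·5 = 25 = 3·8 + 1), so t ≡ 5·6 = 30 ≡ 6 (mod 8).
    Then x = 36 + 77·6 = 498, valid modulo lcm(77, 8) = 616: x ≡ 498 (mod 616).
Verify: 498 mod 11 = 3 ✓, 498 mod 7 = 1 ✓, 498 mod 8 = 2 ✓.

x ≡ 498 (mod 616).


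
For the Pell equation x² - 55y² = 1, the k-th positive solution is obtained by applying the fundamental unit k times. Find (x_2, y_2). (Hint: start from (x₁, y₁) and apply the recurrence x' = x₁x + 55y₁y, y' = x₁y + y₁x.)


Step 1: Find the fundamental solution (x₁, y₁) of x² - 55y² = 1.
  Expand √55 as a continued fraction. a₀ = ⌊√55⌋ = 7; iterate m_{k+1} = d_k·a_k − m_k, d_{k+1} = (55 − m_{k+1}²)/d_k, a_{k+1} = ⌊(a₀ + m_{k+1})/d_{k+1}⌋ (starting m₀ = 0, d₀ = 1), with convergents p_k = a_k·p_{k-1} + p_{k-2}, q_k = a_k·q_{k-1} + q_{k-2} (p₋₁ = 1, q₋₁ = 0):
  k = 0: a₀ = 7; p₀/q₀ = 7/1; p₀² − 55·q₀² = 49 − 55 = -6.
  k = 1: m = 7, d = 6, a = ⌊(7 + 7)/6⌋ = 2; p/q = (2·7 + 1)/(2·1 + 0) = 15/2; p² − 55·q² = 225 − 220 = 5.
  k = 2: m = 5, d = 5, a = ⌊(7 + 5)/5⌋ = 2; p/q = (2·15 + 7)/(2·2 + 1) = 37/5; p² − 55·q² = 1369 − 1375 = -6.
  k = 3: m = 5, d = 6, a = ⌊(7 + 5)/6⌋ = 2; p/q = (2·37 + 15)/(2·5 + 2) = 89/12; p² − 55·q² = 7921 − 7920 = 1.
  The first convergent with p² − 55·q² = 1 gives the fundamental solution (x₁, y₁) = (89, 12).
Step 2: Apply the recurrence (x_{n+1}, y_{n+1}) = (x₁x_n + 55y₁y_n, x₁y_n + y₁x_n) repeatedly.
  From (x_1, y_1) = (89, 12): x_2 = 89·89 + 55·12·12 = 15841; y_2 = 89·12 + 12·89 = 2136.
Step 3: Verify x_2² - 55·y_2² = 250937281 - 250937280 = 1 (should be 1). ✓

(x_1, y_1) = (89, 12); (x_2, y_2) = (15841, 2136).


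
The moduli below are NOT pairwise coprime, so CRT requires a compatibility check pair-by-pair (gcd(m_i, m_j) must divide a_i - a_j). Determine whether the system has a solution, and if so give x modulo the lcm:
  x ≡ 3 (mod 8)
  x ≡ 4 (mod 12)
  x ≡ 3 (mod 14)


Moduli 8, 12, 14 are not pairwise coprime, so CRT works modulo lcm(m_i) when all pairwise compatibility conditions hold.
Pairwise compatibility: gcd(m_i, m_j) must divide a_i - a_j for every pair.
Merge one congruence at a time:
  Start: x ≡ 3 (mod 8).
  Combine with x ≡ 4 (mod 12): gcd(8, 12) = 4, and 4 - 3 = 1 is NOT divisible by 4.
    ⇒ system is inconsistent (no integer solution).

No solution (the system is inconsistent).


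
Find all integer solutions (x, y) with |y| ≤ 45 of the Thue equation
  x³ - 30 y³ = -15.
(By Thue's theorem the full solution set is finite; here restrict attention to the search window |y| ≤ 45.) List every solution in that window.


The equation is x³ - 30y³ = -15. For fixed y, x³ = 30·y³ − 15, so a solution requires the RHS to be a perfect cube.
Strategy: iterate y from -45 to 45, compute RHS = 30·y³ − 15, and check whether it is a (positive or negative) perfect cube.
Check small values of y:
  y = 0: RHS = -15 is not a perfect cube.
  y = 1: RHS = 15 is not a perfect cube.
  y = -1: RHS = -45 is not a perfect cube.
  y = 2: RHS = 225 is not a perfect cube.
  y = -2: RHS = -255 is not a perfect cube.
  y = 3: RHS = 795 is not a perfect cube.
  y = -3: RHS = -825 is not a perfect cube.
Continuing the search up to |y| = 45 finds no solutions either.
No (x, y) in the scanned range satisfies the equation.

No integer solutions with |y| ≤ 45.


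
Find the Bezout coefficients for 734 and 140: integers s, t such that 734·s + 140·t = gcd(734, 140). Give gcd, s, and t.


Euclidean algorithm on (734, 140) — divide until remainder is 0:
  734 = 5 · 140 + 34
  140 = 4 · 34 + 4
  34 = 8 · 4 + 2
  4 = 2 · 2 + 0
gcd(734, 140) = 2.
Track Bezout coefficients alongside the remainders: start with r₀ = 734 = a·1 + b·0 (s = 1, t = 0) and r₁ = 140 = a·0 + b·1 (s = 0, t = 1); each new remainder r_{k+1} = r_{k-1} − q_k·r_k inherits s_{k+1} = s_{k-1} − q_k·s_k, t_{k+1} = t_{k-1} − q_k·t_k, so r_k = a·s_k + b·t_k at every step:
  q = 5: r = 34, s = 1 − 5·0 = 1, t = 0 − 5·1 = -5  (check: 734·1 + 140·(-5) = 34)
  q = 4: r = 4, s = 0 − 4·1 = -4, t = 1 − 4·(-5) = 21  (check: 734·(-4) + 140·21 = 4)
  q = 8: r = 2, s = 1 − 8·(-4) = 33, t = -5 − 8·21 = -173  (check: 734·33 + 140·(-173) = 2)
The row with r = 2 (the gcd) gives the Bezout coefficients s = 33, t = -173.
Result: 734 · (33) + 140 · (-173) = 2.

gcd(734, 140) = 2; s = 33, t = -173 (check: 734·33 + 140·(-173) = 2).


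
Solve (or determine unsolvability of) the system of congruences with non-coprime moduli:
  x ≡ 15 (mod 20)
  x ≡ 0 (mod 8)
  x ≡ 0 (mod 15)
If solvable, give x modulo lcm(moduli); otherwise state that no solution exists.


Moduli 20, 8, 15 are not pairwise coprime, so CRT works modulo lcm(m_i) when all pairwise compatibility conditions hold.
Pairwise compatibility: gcd(m_i, m_j) must divide a_i - a_j for every pair.
Merge one congruence at a time:
  Start: x ≡ 15 (mod 20).
  Combine with x ≡ 0 (mod 8): gcd(20, 8) = 4, and 0 - 15 = -15 is NOT divisible by 4.
    ⇒ system is inconsistent (no integer solution).

No solution (the system is inconsistent).


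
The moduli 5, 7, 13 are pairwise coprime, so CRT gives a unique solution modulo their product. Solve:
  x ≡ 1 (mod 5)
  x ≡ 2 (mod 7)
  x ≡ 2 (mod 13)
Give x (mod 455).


Moduli 5, 7, 13 are pairwise coprime; by CRT there is a unique solution modulo M = 5 · 7 · 13 = 455.
Solve pairwise, accumulating the modulus:
  Start with x ≡ 1 (mod 5).
  Combine with x ≡ 2 (mod 7): since gcd(5, 7) = 1, we get a unique residue mod 35.
    Write x = 1 + 5·t and substitute into x ≡ 2 (mod 7): 5·t ≡ 2 − 1 = 1 (mod 7).
    The inverse of 5 mod 7 is 3 (since 5·3 = 15 = 2·7 + 1), so t ≡ 3·1 = 3 ≡ 3 (mod 7).
    Then x = 1 + 5·3 = 16, valid modulo lcm(5, 7) = 35: x ≡ 16 (mod 35).
  Combine with x ≡ 2 (mod 13): since gcd(35, 13) = 1, we get a unique residue mod 455.
    Write x = 16 + 35·t and substitute into x ≡ 2 (mod 13): 35·t ≡ 2 − 16 = -14 (mod 13).
    Reduce coefficients mod 13: 9·t ≡ 12 (mod 13).
    The inverse of 9 mod 13 is 3 (since 9·3 = 27 = 2·13 + 1), so t ≡ 3·12 = 36 ≡ 10 (mod 13).
    Then x = 16 + 35·10 = 366, valid modulo lcm(35, 13) = 455: x ≡ 366 (mod 455).
Verify: 366 mod 5 = 1 ✓, 366 mod 7 = 2 ✓, 366 mod 13 = 2 ✓.

x ≡ 366 (mod 455).


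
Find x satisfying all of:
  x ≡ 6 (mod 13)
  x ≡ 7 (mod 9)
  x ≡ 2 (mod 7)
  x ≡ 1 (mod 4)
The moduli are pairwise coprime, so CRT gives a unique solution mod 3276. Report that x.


Product of moduli M = 13 · 9 · 7 · 4 = 3276.
Merge one congruence at a time:
  Start: x ≡ 6 (mod 13).
  Combine with x ≡ 7 (mod 9); new modulus lcm = 117.
    Write x = 6 + 13·t and substitute into x ≡ 7 (mod 9): 13·t ≡ 7 − 6 = 1 (mod 9).
    Reduce coefficients mod 9: 4·t ≡ 1 (mod 9).
    The inverse of 4 mod 9 is 7 (since 4·7 = 28 = 3·9 + 1), so t ≡ 7·1 = 7 ≡ 7 (mod 9).
    Then x = 6 + 13·7 = 97, valid modulo lcm(13, 9) = 117: x ≡ 97 (mod 117).
  Combine with x ≡ 2 (mod 7); new modulus lcm = 819.
    Write x = 97 + 117·t and substitute into x ≡ 2 (mod 7): 117·t ≡ 2 − 97 = -95 (mod 7).
    Reduce coefficients mod 7: 5·t ≡ 3 (mod 7).
    The inverse of 5 mod 7 is 3 (since 5·3 = 15 = 2·7 + 1), so t ≡ 3·3 = 9 ≡ 2 (mod 7).
    Then x = 97 + 117·2 = 331, valid modulo lcm(117, 7) = 819: x ≡ 331 (mod 819).
  Combine with x ≡ 1 (mod 4); new modulus lcm = 3276.
    Write x = 331 + 819·t and substitute into x ≡ 1 (mod 4): 819·t ≡ 1 − 331 = -330 (mod 4).
    Reduce coefficients mod 4: 3·t ≡ 2 (mod 4).
    The inverse of 3 mod 4 is 3 (since 3·3 = 9 = 2·4 + 1), so t ≡ 3·2 = 6 ≡ 2 (mod 4).
    Then x = 331 + 819·2 = 1969, valid modulo lcm(819, 4) = 3276: x ≡ 1969 (mod 3276).
Verify against each original: 1969 mod 13 = 6, 1969 mod 9 = 7, 1969 mod 7 = 2, 1969 mod 4 = 1.

x ≡ 1969 (mod 3276).


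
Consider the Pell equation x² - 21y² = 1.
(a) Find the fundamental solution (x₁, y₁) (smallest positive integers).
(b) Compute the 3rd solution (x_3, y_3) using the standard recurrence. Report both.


Step 1: Find the fundamental solution (x₁, y₁) of x² - 21y² = 1.
  Expand √21 as a continued fraction. a₀ = ⌊√21⌋ = 4; iterate m_{k+1} = d_k·a_k − m_k, d_{k+1} = (21 − m_{k+1}²)/d_k, a_{k+1} = ⌊(a₀ + m_{k+1})/d_{k+1}⌋ (starting m₀ = 0, d₀ = 1), with convergents p_k = a_k·p_{k-1} + p_{k-2}, q_k = a_k·q_{k-1} + q_{k-2} (p₋₁ = 1, q₋₁ = 0):
  k = 0: a₀ = 4; p₀/q₀ = 4/1; p₀² − 21·q₀² = 16 − 21 = -5.
  k = 1: m = 4, d = 5, a = ⌊(4 + 4)/5⌋ = 1; p/q = (1·4 + 1)/(1·1 + 0) = 5/1; p² − 21·q² = 25 − 21 = 4.
  k = 2: m = 1, d = 4, a = ⌊(4 + 1)/4⌋ = 1; p/q = (1·5 + 4)/(1·1 + 1) = 9/2; p² − 21·q² = 81 − 84 = -3.
  k = 3: m = 3, d = 3, a = ⌊(4 + 3)/3⌋ = 2; p/q = (2·9 + 5)/(2·2 + 1) = 23/5; p² − 21·q² = 529 − 525 = 4.
  k = 4: m = 3, d = 4, a = ⌊(4 + 3)/4⌋ = 1; p/q = (1·23 + 9)/(1·5 + 2) = 32/7; p² − 21·q² = 1024 − 1029 = -5.
  k = 5: m = 1, d = 5, a = ⌊(4 + 1)/5⌋ = 1; p/q = (1·32 + 23)/(1·7 + 5) = 55/12; p² − 21·q² = 3025 − 3024 = 1.
  The first convergent with p² − 21·q² = 1 gives the fundamental solution (x₁, y₁) = (55, 12).
Step 2: Apply the recurrence (x_{n+1}, y_{n+1}) = (x₁x_n + 21y₁y_n, x₁y_n + y₁x_n) repeatedly.
  From (x_1, y_1) = (55, 12): x_2 = 55·55 + 21·12·12 = 6049; y_2 = 55·12 + 12·55 = 1320.
  From (x_2, y_2) = (6049, 1320): x_3 = 55·6049 + 21·12·1320 = 665335; y_3 = 55·1320 + 12·6049 = 145188.
Step 3: Verify x_3² - 21·y_3² = 442670662225 - 442670662224 = 1 (should be 1). ✓

(x_1, y_1) = (55, 12); (x_3, y_3) = (665335, 145188).


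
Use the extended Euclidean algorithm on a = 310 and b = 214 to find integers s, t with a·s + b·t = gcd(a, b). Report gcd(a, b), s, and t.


Euclidean algorithm on (310, 214) — divide until remainder is 0:
  310 = 1 · 214 + 96
  214 = 2 · 96 + 22
  96 = 4 · 22 + 8
  22 = 2 · 8 + 6
  8 = 1 · 6 + 2
  6 = 3 · 2 + 0
gcd(310, 214) = 2.
Track Bezout coefficients alongside the remainders: start with r₀ = 310 = a·1 + b·0 (s = 1, t = 0) and r₁ = 214 = a·0 + b·1 (s = 0, t = 1); each new remainder r_{k+1} = r_{k-1} − q_k·r_k inherits s_{k+1} = s_{k-1} − q_k·s_k, t_{k+1} = t_{k-1} − q_k·t_k, so r_k = a·s_k + b·t_k at every step:
  q = 1: r = 96, s = 1 − 1·0 = 1, t = 0 − 1·1 = -1  (check: 310·1 + 214·(-1) = 96)
  q = 2: r = 22, s = 0 − 2·1 = -2, t = 1 − 2·(-1) = 3  (check: 310·(-2) + 214·3 = 22)
  q = 4: r = 8, s = 1 − 4·(-2) = 9, t = -1 − 4·3 = -13  (check: 310·9 + 214·(-13) = 8)
  q = 2: r = 6, s = -2 − 2·9 = -20, t = 3 − 2·(-13) = 29  (check: 310·(-20) + 214·29 = 6)
  q = 1: r = 2, s = 9 − 1·(-20) = 29, t = -13 − 1·29 = -42  (check: 310·29 + 214·(-42) = 2)
The row with r = 2 (the gcd) gives the Bezout coefficients s = 29, t = -42.
Result: 310 · (29) + 214 · (-42) = 2.

gcd(310, 214) = 2; s = 29, t = -42 (check: 310·29 + 214·(-42) = 2).
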